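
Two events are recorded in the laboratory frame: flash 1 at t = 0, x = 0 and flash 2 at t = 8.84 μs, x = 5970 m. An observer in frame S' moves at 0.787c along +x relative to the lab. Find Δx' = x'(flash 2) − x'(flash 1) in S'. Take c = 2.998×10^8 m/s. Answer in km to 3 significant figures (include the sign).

Δx' ≈ 6.30 km

γ = 1/√(1 − 0.787²) = 1.6209
Δx' = γ(Δx − vΔt) = 1.6209 × (5970 m − 0.787×(2.998×10^8 m/s)×8.84×10^-6 s)
= 1.6209 × (3884.3 m) = 6.30 km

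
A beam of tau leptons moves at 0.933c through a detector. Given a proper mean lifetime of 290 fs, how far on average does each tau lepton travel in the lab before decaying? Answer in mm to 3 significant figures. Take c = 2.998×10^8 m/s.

γ = 1/√(1 − 0.933²) = 2.7787
Dilated lifetime: Δt = γτ₀ = 2.7787 × 290 fs = 805.83 fs
d = vΔt = 0.933c × 805.83 fs = 2.7971×10^8 m/s × 8.0583×10^-13 s = 0.225 mm

d ≈ 0.225 mm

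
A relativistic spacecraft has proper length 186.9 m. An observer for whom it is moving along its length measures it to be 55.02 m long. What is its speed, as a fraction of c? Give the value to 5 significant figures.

γ = L₀/L = 186.9/55.02 = 3.396947
β = √(1 − 1/γ²) = 0.95569

β ≈ 0.95569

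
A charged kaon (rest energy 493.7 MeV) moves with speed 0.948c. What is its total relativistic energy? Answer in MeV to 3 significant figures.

γ = 1/√(1 − 0.948²) = 3.1420
E = γm₀c² = 3.1420 × 493.7 MeV = 1550 MeV

E ≈ 1550 MeV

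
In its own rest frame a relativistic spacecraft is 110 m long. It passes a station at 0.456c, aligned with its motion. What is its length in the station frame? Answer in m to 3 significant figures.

γ = 1/√(1 − 0.456²) = 1.1236
Length contraction: L = L₀/γ = 110/1.1236 = 97.9 m

L ≈ 97.9 m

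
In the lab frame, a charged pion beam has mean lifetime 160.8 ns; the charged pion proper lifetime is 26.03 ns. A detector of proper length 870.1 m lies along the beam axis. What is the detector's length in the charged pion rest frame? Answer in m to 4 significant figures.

L ≈ 140.9 m

Time dilation ⇒ γ = Δt/τ₀ = 160.8/26.03 = 6.17749
Length contraction: L = L₀/γ = 870.1/6.17749 = 140.9 m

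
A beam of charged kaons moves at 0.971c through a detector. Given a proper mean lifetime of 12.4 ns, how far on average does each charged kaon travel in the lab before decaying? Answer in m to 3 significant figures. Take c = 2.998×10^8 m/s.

d ≈ 15.1 m

γ = 1/√(1 − 0.971²) = 4.1827
Dilated lifetime: Δt = γτ₀ = 4.1827 × 12.4 ns = 51.866 ns
d = vΔt = 0.971c × 51.866 ns = 2.9111×10^8 m/s × 5.1866×10^-8 s = 15.1 m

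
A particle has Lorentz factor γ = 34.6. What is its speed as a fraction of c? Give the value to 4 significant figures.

β ≈ 0.9996

β = √(1 − 1/γ²) = √(1 − 1/34.6²) = √(0.999165) = 0.9996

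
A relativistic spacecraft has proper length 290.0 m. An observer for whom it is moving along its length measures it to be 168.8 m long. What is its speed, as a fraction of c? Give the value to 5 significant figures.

β ≈ 0.81314

γ = L₀/L = 290.0/168.8 = 1.718009
β = √(1 − 1/γ²) = 0.81314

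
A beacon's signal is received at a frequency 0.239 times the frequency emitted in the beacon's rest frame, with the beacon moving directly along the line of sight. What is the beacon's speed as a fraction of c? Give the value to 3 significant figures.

f_obs/f_src = √((1−β)/(1+β)) = 0.239  ⇒  (1−β)/(1+β) = 0.057121
β = |1 − D²|/(1 + D²) = |1 − 0.057121|/(1 + 0.057121) = 0.892

β ≈ 0.892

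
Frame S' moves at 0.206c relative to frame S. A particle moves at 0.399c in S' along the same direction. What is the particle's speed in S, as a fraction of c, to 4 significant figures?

u ≈ 0.5590c

Relativistic velocity addition: u = (u' + v)/(1 + u'v/c²)
= (0.399 + 0.206)/(1 + 0.399×0.206) = 0.6050/1.08219 = 0.5590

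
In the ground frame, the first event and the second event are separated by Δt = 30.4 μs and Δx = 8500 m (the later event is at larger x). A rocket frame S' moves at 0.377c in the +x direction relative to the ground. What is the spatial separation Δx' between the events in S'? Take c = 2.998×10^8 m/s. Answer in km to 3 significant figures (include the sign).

Δx' ≈ 5.47 km

γ = 1/√(1 − 0.377²) = 1.0797
Δx' = γ(Δx − vΔt) = 1.0797 × (8500 m − 0.377×(2.998×10^8 m/s)×30.4×10^-6 s)
= 1.0797 × (5064.1 m) = 5.47 km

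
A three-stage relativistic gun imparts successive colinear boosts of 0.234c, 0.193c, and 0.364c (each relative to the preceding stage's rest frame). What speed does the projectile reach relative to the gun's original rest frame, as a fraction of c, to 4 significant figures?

Compose boost 2: (0.193 + 0.234)/(1 + 0.193×0.234) = 0.4270/1.04516 = 0.408549
Compose boost 3: (0.364 + 0.408549)/(1 + 0.364×0.408549) = 0.772549/1.14871 = 0.6725

u ≈ 0.6725c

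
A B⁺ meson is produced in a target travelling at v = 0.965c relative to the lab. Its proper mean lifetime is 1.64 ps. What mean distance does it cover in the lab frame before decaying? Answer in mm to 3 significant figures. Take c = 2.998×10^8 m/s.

d ≈ 1.81 mm

γ = 1/√(1 − 0.965²) = 3.8132
Dilated lifetime: Δt = γτ₀ = 3.8132 × 1.64 ps = 6.2536 ps
d = vΔt = 0.965c × 6.2536 ps = 2.8931×10^8 m/s × 6.2536×10^-12 s = 1.81 mm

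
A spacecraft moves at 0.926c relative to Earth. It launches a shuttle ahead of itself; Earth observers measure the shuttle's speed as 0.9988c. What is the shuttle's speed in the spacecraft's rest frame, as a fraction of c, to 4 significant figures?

u' ≈ 0.9692c

Inverse velocity addition: u' = (u − v)/(1 − uv/c²)
= (0.9988 − 0.926)/(1 − 0.9988×0.926) = 0.07280/0.0751112 = 0.9692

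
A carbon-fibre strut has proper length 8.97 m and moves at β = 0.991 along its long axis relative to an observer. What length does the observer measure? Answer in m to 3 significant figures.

γ = 1/√(1 − 0.991²) = 7.4704
Length contraction: L = L₀/γ = 8.97/7.4704 = 1.20 m

L ≈ 1.20 m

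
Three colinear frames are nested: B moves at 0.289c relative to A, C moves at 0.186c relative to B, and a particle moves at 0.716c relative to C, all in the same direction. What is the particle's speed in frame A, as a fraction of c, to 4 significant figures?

Compose boost 2: (0.186 + 0.289)/(1 + 0.186×0.289) = 0.4750/1.05375 = 0.450769
Compose boost 3: (0.716 + 0.450769)/(1 + 0.716×0.450769) = 1.16677/1.32275 = 0.8821

u ≈ 0.8821c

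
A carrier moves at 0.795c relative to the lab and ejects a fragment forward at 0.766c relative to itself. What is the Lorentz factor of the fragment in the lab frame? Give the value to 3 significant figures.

γ ≈ 4.13

u_lab = (0.766 + 0.795)/(1 + 0.766×0.795) = 1.561/1.60897 = 0.970186
γ = 1/√(1 − 0.970186²) = 4.13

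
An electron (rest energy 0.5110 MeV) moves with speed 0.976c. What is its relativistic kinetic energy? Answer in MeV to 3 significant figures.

K ≈ 1.84 MeV

γ = 1/√(1 − 0.976²) = 4.5920
K = (γ − 1)m₀c² = (4.5920 − 1) × 0.5110 MeV = 3.5920 × 0.5110 MeV = 1.84 MeV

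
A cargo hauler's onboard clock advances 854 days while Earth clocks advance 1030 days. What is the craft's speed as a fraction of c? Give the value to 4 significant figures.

γ = Δt/τ₀ = 1030/854 = 1.20609
β = √(1 − 1/γ²) = √(1 − 1/1.20609²) = 0.5591

β ≈ 0.5591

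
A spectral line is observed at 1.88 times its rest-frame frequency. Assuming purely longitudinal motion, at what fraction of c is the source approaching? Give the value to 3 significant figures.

f_obs/f_src = √((1+β)/(1−β)) = 1.88  ⇒  (1+β)/(1−β) = 3.5344
β = |1 − D²|/(1 + D²) = |1 − 3.5344|/(1 + 3.5344) = 0.559

β ≈ 0.559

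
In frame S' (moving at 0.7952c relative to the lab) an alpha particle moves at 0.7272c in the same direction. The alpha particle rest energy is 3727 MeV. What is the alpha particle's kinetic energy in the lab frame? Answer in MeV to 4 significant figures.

K ≈ 10410 MeV

u_lab = (0.7272 + 0.7952)/(1 + 0.7272×0.7952) = 0.9646008
γ = 1/√(1 − 0.9646008²) = 3.79198
K = (γ − 1)m₀c² = (3.79198 − 1) × 3727 = 2.79198 × 3727 = 10410 MeV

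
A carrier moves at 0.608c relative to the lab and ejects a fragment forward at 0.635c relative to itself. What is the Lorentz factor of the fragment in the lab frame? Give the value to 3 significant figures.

γ ≈ 2.26

u_lab = (0.635 + 0.608)/(1 + 0.635×0.608) = 1.243/1.38608 = 0.896774
γ = 1/√(1 − 0.896774²) = 2.26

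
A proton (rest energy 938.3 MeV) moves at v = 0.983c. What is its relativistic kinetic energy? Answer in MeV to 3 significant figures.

γ = 1/√(1 − 0.983²) = 5.4465
K = (γ − 1)m₀c² = (5.4465 − 1) × 938.3 MeV = 4.4465 × 938.3 MeV = 4170 MeV

K ≈ 4170 MeV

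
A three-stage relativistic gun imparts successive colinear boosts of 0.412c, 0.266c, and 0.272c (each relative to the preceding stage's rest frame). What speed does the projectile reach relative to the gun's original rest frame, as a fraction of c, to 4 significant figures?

u ≈ 0.7572c

Compose boost 2: (0.266 + 0.412)/(1 + 0.266×0.412) = 0.6780/1.10959 = 0.611035
Compose boost 3: (0.272 + 0.611035)/(1 + 0.272×0.611035) = 0.883035/1.16620 = 0.7572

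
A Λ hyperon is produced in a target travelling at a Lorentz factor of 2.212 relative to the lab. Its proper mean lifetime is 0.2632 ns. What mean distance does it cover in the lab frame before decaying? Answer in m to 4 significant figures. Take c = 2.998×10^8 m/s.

β = √(1 − 1/γ²) = √(1 − 1/2.212²) = 0.891978
Dilated lifetime: Δt = γτ₀ = 2.212 × 0.2632 ns = 0.582198 ns
d = vΔt = 0.891978c × 0.582198 ns = 2.67415×10^8 m/s × 5.82198×10^-10 s = 0.1557 m

d ≈ 0.1557 m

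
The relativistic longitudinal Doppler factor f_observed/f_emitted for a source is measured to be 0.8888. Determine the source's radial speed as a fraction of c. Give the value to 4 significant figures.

f_obs/f_src = √((1−β)/(1+β)) = 0.8888  ⇒  (1−β)/(1+β) = 0.789965
β = |1 − D²|/(1 + D²) = |1 − 0.789965|/(1 + 0.789965) = 0.1173

β ≈ 0.1173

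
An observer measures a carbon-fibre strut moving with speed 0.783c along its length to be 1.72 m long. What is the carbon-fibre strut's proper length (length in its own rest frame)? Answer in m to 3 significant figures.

γ = 1/√(1 − 0.783²) = 1.6077
L₀ = γL = 1.6077 × 1.72 = 2.77 m

L₀ ≈ 2.77 m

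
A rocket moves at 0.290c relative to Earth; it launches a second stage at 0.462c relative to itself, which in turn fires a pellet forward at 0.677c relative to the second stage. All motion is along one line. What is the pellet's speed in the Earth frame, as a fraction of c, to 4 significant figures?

u ≈ 0.9249c

Compose boost 2: (0.462 + 0.290)/(1 + 0.462×0.290) = 0.7520/1.13398 = 0.663151
Compose boost 3: (0.677 + 0.663151)/(1 + 0.677×0.663151) = 1.34015/1.44895 = 0.9249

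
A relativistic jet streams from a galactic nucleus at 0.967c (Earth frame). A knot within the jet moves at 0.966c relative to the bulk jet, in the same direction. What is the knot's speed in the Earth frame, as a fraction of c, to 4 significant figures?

u ≈ 0.9994c

Relativistic velocity addition: u = (u' + v)/(1 + u'v/c²)
= (0.966 + 0.967)/(1 + 0.966×0.967) = 1.933/1.93412 = 0.9994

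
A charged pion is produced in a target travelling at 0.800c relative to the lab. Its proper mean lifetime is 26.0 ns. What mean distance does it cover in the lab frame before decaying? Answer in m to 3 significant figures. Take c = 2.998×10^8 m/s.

γ = 1/√(1 − 0.800²) = 1.6667
Dilated lifetime: Δt = γτ₀ = 1.6667 × 26.0 ns = 43.333 ns
d = vΔt = 0.800c × 43.333 ns = 2.3984×10^8 m/s × 4.3333×10^-8 s = 10.4 m

d ≈ 10.4 m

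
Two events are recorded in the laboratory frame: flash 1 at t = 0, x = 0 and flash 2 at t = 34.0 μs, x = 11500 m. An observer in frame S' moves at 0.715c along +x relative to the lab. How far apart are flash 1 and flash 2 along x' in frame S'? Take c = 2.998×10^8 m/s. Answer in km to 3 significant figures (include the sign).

Δx' ≈ 6.02 km

γ = 1/√(1 − 0.715²) = 1.4304
Δx' = γ(Δx − vΔt) = 1.4304 × (11500 m − 0.715×(2.998×10^8 m/s)×34.0×10^-6 s)
= 1.4304 × (4211.9 m) = 6.02 km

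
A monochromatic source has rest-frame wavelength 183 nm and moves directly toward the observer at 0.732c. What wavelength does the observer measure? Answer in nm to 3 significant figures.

Relativistic Doppler: λ_obs = λ_src √((1−β)/(1+β))
= 183 × √(0.26800/1.7320) = 183 × 0.39336 = 72.0 nm

λ_obs ≈ 72.0 nm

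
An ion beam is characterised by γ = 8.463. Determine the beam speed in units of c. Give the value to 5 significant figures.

β = √(1 − 1/γ²) = √(1 − 1/8.463²) = √(0.9860379) = 0.99299

β ≈ 0.99299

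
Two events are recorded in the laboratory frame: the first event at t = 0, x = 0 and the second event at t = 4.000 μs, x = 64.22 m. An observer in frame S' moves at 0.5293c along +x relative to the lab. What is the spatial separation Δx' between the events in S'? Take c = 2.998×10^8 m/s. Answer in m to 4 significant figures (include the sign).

γ = 1/√(1 − 0.5293²) = 1.17864
Δx' = γ(Δx − vΔt) = 1.17864 × (64.22 m − 0.5293×(2.998×10^8 m/s)×4.000×10^-6 s)
= 1.17864 × (-570.517 m) = -672.4 m

Δx' ≈ -672.4 m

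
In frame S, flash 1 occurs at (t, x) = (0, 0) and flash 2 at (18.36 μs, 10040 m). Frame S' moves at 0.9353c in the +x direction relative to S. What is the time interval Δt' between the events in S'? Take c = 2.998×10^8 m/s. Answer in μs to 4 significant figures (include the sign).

Δt' ≈ -36.63 μs

γ = 1/√(1 − 0.9353²) = 2.82601
Δt' = γ(Δt − vΔx/c²) = 2.82601 × (18.36 μs − 0.9353×10040 m / (2.998×10^8 m/s))
= 2.82601 × (-12.9623 μs) = -36.63 μs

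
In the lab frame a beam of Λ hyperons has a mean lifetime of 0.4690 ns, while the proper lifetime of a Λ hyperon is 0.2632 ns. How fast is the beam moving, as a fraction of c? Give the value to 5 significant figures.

γ = Δt/τ₀ = 0.4690/0.2632 = 1.781915
β = √(1 − 1/γ²) = √(1 − 1/1.781915²) = 0.82768

β ≈ 0.82768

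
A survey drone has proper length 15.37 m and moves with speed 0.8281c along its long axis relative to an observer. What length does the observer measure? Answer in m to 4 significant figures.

L ≈ 8.616 m

γ = 1/√(1 − 0.8281²) = 1.78387
Length contraction: L = L₀/γ = 15.37/1.78387 = 8.616 m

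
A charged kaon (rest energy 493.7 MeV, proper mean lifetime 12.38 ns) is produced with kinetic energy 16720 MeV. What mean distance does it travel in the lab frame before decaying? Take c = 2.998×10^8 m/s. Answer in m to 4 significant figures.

γ = 1 + K/(m₀c²) = 1 + 16720/493.7 = 34.8667
β = √(1 − 1/γ²) = 0.999589
Dilated lifetime: γτ₀ = 34.8667 × 12.38 ns = 431.650 ns
d = βc·γτ₀ = 0.999589 × (2.998×10^8 m/s) × 4.31650×10^-7 s = 129.4 m

d ≈ 129.4 m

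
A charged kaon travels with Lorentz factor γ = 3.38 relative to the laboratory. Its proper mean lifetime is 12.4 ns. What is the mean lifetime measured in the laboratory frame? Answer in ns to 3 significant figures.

γ = 3.38 (given)
Time dilation: Δt = γτ₀ = 3.38 × 12.4 ns = 41.9 ns

Δt ≈ 41.9 ns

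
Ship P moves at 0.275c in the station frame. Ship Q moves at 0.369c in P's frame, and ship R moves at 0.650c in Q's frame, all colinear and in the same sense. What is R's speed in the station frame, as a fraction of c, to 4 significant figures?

Compose boost 2: (0.369 + 0.275)/(1 + 0.369×0.275) = 0.6440/1.10147 = 0.584671
Compose boost 3: (0.650 + 0.584671)/(1 + 0.650×0.584671) = 1.23467/1.38004 = 0.8947

u ≈ 0.8947c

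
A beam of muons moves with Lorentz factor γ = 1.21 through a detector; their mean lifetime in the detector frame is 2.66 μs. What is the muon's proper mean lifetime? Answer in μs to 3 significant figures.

τ₀ ≈ 2.20 μs

γ = 1.21 (given)
Proper time: τ₀ = Δt/γ = 2.66/1.21 = 2.20 μs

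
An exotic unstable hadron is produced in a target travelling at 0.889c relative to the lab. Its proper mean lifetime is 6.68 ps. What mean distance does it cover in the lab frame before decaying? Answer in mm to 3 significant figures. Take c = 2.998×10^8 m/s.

γ = 1/√(1 − 0.889²) = 2.1838
Dilated lifetime: Δt = γτ₀ = 2.1838 × 6.68 ps = 14.588 ps
d = vΔt = 0.889c × 14.588 ps = 2.6652×10^8 m/s × 1.4588×10^-11 s = 3.89 mm

d ≈ 3.89 mm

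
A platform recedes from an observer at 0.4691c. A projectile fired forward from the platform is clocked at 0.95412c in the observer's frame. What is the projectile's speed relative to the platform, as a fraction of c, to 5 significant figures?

u' ≈ 0.87799c

Inverse velocity addition: u' = (u − v)/(1 − uv/c²)
= (0.95412 − 0.4691)/(1 − 0.95412×0.4691) = 0.48502/0.5524223 = 0.87799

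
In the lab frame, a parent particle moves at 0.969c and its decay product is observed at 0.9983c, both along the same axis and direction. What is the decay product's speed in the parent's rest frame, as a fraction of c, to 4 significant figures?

u' ≈ 0.8975c

Inverse velocity addition: u' = (u − v)/(1 − uv/c²)
= (0.9983 − 0.969)/(1 − 0.9983×0.969) = 0.02930/0.0326473 = 0.8975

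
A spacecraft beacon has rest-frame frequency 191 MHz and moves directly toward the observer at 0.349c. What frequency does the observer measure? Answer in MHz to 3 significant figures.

f_obs ≈ 275 MHz

Relativistic Doppler: f_obs = f_src √((1+β)/(1−β))
= 191 × √(1.3490/0.65100) = 191 × 1.4395 = 275 MHz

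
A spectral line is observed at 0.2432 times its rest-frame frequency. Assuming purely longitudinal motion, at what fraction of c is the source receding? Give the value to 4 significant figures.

f_obs/f_src = √((1−β)/(1+β)) = 0.2432  ⇒  (1−β)/(1+β) = 0.0591462
β = |1 − D²|/(1 + D²) = |1 − 0.0591462|/(1 + 0.0591462) = 0.8883

β ≈ 0.8883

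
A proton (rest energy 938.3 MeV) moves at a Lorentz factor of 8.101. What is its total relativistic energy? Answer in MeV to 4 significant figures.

E ≈ 7601 MeV

γ = 8.101 (given)
E = γm₀c² = 8.101 × 938.3 MeV = 7601 MeV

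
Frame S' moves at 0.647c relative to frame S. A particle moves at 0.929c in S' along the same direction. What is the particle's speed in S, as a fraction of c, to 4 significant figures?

Relativistic velocity addition: u = (u' + v)/(1 + u'v/c²)
= (0.929 + 0.647)/(1 + 0.929×0.647) = 1.576/1.60106 = 0.9843

u ≈ 0.9843c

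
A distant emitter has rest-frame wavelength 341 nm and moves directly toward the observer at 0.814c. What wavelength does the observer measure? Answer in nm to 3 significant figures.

λ_obs ≈ 109 nm

Relativistic Doppler: λ_obs = λ_src √((1−β)/(1+β))
= 341 × √(0.18600/1.8140) = 341 × 0.32021 = 109 nm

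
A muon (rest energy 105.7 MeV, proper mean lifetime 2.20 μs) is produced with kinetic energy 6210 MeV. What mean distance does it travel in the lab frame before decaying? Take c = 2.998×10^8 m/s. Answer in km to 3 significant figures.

d ≈ 39.4 km

γ = 1 + K/(m₀c²) = 1 + 6210/105.7 = 59.751
β = √(1 − 1/γ²) = 0.99986
Dilated lifetime: γτ₀ = 59.751 × 2.20 μs = 131.45 μs
d = βc·γτ₀ = 0.99986 × (2.998×10^8 m/s) × 0.00013145 s = 39.4 km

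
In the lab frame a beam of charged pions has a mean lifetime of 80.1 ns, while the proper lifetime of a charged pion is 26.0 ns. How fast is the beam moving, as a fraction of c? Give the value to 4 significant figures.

β ≈ 0.9459

γ = Δt/τ₀ = 80.1/26.0 = 3.08077
β = √(1 − 1/γ²) = √(1 − 1/3.08077²) = 0.9459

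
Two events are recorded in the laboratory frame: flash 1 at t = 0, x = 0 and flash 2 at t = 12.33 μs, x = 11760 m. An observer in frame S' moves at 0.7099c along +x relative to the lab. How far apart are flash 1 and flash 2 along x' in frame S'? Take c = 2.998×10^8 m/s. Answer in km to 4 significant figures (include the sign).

γ = 1/√(1 − 0.7099²) = 1.41984
Δx' = γ(Δx − vΔt) = 1.41984 × (11760 m − 0.7099×(2.998×10^8 m/s)×12.33×10^-6 s)
= 1.41984 × (9135.83 m) = 12.97 km

Δx' ≈ 12.97 km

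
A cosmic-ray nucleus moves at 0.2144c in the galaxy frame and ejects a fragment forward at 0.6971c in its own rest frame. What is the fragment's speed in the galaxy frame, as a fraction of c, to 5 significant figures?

u ≈ 0.79298c

Compose boost 2: (0.6971 + 0.2144)/(1 + 0.6971×0.2144) = 0.91150/1.149458 = 0.79298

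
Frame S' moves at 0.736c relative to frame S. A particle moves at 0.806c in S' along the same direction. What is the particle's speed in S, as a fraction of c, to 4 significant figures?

Relativistic velocity addition: u = (u' + v)/(1 + u'v/c²)
= (0.806 + 0.736)/(1 + 0.806×0.736) = 1.542/1.59322 = 0.9679

u ≈ 0.9679c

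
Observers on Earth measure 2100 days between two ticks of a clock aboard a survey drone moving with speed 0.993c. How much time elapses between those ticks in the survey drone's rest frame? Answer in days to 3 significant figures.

τ₀ ≈ 248 days

γ = 1/√(1 − 0.993²) = 8.4664
Proper time: τ₀ = Δt/γ = 2100/8.4664 = 248 days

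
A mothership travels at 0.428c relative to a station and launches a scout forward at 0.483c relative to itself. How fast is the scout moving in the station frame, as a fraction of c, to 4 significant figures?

u ≈ 0.7549c

Compose boost 2: (0.483 + 0.428)/(1 + 0.483×0.428) = 0.9110/1.20672 = 0.7549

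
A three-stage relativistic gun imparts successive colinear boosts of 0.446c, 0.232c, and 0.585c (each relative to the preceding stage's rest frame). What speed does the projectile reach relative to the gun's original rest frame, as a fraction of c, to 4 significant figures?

Compose boost 2: (0.232 + 0.446)/(1 + 0.232×0.446) = 0.6780/1.10347 = 0.614424
Compose boost 3: (0.585 + 0.614424)/(1 + 0.585×0.614424) = 1.19942/1.35944 = 0.8823

u ≈ 0.8823c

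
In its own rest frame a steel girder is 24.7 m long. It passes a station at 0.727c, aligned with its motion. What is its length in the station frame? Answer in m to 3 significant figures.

γ = 1/√(1 − 0.727²) = 1.4564
Length contraction: L = L₀/γ = 24.7/1.4564 = 17.0 m

L ≈ 17.0 m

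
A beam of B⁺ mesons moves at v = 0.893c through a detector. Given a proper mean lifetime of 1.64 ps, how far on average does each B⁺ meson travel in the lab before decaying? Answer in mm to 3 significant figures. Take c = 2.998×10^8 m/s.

γ = 1/√(1 − 0.893²) = 2.2219
Dilated lifetime: Δt = γτ₀ = 2.2219 × 1.64 ps = 3.6440 ps
d = vΔt = 0.893c × 3.6440 ps = 2.6772×10^8 m/s × 3.6440×10^-12 s = 0.976 mm

d ≈ 0.976 mm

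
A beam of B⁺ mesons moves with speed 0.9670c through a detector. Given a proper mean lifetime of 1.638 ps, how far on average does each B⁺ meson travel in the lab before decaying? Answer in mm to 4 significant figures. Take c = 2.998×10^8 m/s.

d ≈ 1.864 mm

γ = 1/√(1 − 0.9670²) = 3.92501
Dilated lifetime: Δt = γτ₀ = 3.92501 × 1.638 ps = 6.42917 ps
d = vΔt = 0.9670c × 6.42917 ps = 2.89907×10^8 m/s × 6.42917×10^-12 s = 1.864 mm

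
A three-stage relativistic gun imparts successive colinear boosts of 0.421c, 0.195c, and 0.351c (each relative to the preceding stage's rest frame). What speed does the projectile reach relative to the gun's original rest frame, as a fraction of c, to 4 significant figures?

u ≈ 0.7670c

Compose boost 2: (0.195 + 0.421)/(1 + 0.195×0.421) = 0.6160/1.08210 = 0.569266
Compose boost 3: (0.351 + 0.569266)/(1 + 0.351×0.569266) = 0.920266/1.19981 = 0.7670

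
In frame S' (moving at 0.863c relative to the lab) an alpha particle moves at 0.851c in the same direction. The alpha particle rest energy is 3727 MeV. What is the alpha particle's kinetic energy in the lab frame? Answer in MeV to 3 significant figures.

K ≈ 20600 MeV

u_lab = (0.851 + 0.863)/(1 + 0.851×0.863) = 0.988231
γ = 1/√(1 − 0.988231²) = 6.5372
K = (γ − 1)m₀c² = (6.5372 − 1) × 3727 = 5.5372 × 3727 = 20600 MeV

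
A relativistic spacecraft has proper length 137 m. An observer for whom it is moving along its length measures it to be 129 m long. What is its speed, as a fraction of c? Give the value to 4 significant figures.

β ≈ 0.3367

γ = L₀/L = 137/129 = 1.06202
β = √(1 − 1/γ²) = 0.3367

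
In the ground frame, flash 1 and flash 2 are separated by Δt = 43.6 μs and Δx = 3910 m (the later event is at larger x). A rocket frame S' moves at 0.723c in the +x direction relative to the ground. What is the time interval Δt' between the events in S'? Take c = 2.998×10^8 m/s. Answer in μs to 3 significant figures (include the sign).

Δt' ≈ 49.5 μs

γ = 1/√(1 − 0.723²) = 1.4475
Δt' = γ(Δt − vΔx/c²) = 1.4475 × (43.6 μs − 0.723×3910 m / (2.998×10^8 m/s))
= 1.4475 × (34.171 μs) = 49.5 μs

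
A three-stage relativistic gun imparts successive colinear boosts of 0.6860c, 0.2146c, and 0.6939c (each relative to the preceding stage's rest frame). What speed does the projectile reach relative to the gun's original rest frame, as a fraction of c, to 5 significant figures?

u ≈ 0.95740c

Compose boost 2: (0.2146 + 0.6860)/(1 + 0.2146×0.6860) = 0.90060/1.147216 = 0.7850312
Compose boost 3: (0.6939 + 0.7850312)/(1 + 0.6939×0.7850312) = 1.478931/1.544733 = 0.95740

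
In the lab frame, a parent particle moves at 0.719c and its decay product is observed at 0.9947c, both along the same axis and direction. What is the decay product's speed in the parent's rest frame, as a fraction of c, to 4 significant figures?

Inverse velocity addition: u' = (u − v)/(1 − uv/c²)
= (0.9947 − 0.719)/(1 − 0.9947×0.719) = 0.2757/0.284811 = 0.9680

u' ≈ 0.9680c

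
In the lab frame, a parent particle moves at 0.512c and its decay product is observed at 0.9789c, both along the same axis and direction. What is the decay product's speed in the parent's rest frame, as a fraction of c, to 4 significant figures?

u' ≈ 0.9360c

Inverse velocity addition: u' = (u − v)/(1 − uv/c²)
= (0.9789 − 0.512)/(1 − 0.9789×0.512) = 0.4669/0.498803 = 0.9360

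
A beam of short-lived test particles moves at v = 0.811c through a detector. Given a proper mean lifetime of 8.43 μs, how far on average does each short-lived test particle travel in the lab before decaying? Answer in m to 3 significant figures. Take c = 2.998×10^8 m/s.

d ≈ 3500 m

γ = 1/√(1 − 0.811²) = 1.7093
Dilated lifetime: Δt = γτ₀ = 1.7093 × 8.43 μs = 14.409 μs
d = vΔt = 0.811c × 14.409 μs = 2.4314×10^8 m/s × 1.4409×10^-5 s = 3500 m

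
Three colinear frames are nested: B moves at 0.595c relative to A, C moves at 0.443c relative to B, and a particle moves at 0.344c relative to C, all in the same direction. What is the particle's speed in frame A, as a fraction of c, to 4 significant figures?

Compose boost 2: (0.443 + 0.595)/(1 + 0.443×0.595) = 1.038/1.26358 = 0.821472
Compose boost 3: (0.344 + 0.821472)/(1 + 0.344×0.821472) = 1.16547/1.28259 = 0.9087

u ≈ 0.9087c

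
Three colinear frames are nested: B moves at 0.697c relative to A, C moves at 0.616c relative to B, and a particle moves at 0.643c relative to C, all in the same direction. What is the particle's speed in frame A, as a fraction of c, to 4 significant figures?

u ≈ 0.9817c

Compose boost 2: (0.616 + 0.697)/(1 + 0.616×0.697) = 1.313/1.42935 = 0.918598
Compose boost 3: (0.643 + 0.918598)/(1 + 0.643×0.918598) = 1.56160/1.59066 = 0.9817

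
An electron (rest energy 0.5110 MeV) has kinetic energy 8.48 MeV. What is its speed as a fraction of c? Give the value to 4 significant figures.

β ≈ 0.9984

γ = 1 + K/(m₀c²) = 1 + 8.48/0.5110 = 17.5949
β = √(1 − 1/γ²) = 0.9984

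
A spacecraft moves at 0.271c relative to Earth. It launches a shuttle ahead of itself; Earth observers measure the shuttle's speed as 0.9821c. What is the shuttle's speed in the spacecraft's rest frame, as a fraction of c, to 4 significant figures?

Inverse velocity addition: u' = (u − v)/(1 − uv/c²)
= (0.9821 − 0.271)/(1 − 0.9821×0.271) = 0.7111/0.733851 = 0.9690

u' ≈ 0.9690c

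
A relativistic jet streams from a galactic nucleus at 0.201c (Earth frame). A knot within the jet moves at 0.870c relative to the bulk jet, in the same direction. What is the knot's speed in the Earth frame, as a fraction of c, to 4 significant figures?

u ≈ 0.9116c

Relativistic velocity addition: u = (u' + v)/(1 + u'v/c²)
= (0.870 + 0.201)/(1 + 0.870×0.201) = 1.071/1.17487 = 0.9116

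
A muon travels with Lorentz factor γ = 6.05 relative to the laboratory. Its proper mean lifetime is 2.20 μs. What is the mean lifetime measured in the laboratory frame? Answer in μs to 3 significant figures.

Δt ≈ 13.3 μs

γ = 6.05 (given)
Time dilation: Δt = γτ₀ = 6.05 × 2.20 μs = 13.3 μs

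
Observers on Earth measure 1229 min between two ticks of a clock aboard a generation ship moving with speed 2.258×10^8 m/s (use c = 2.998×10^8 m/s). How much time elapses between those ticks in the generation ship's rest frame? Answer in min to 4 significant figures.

β = v/c = 2.258×10^8 / 2.998×10^8 = 0.753169
γ = 1/√(1 − 0.753169²) = 1.52016
Proper time: τ₀ = Δt/γ = 1229/1.52016 = 808.5 min

τ₀ ≈ 808.5 min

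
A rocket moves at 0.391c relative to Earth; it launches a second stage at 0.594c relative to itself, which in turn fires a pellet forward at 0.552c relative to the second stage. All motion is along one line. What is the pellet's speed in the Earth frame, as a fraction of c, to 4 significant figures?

u ≈ 0.9376c

Compose boost 2: (0.594 + 0.391)/(1 + 0.594×0.391) = 0.9850/1.23225 = 0.799348
Compose boost 3: (0.552 + 0.799348)/(1 + 0.552×0.799348) = 1.35135/1.44124 = 0.9376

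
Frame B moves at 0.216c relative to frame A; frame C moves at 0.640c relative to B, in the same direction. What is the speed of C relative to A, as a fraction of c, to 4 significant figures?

u ≈ 0.7520c

Compose boost 2: (0.640 + 0.216)/(1 + 0.640×0.216) = 0.8560/1.13824 = 0.7520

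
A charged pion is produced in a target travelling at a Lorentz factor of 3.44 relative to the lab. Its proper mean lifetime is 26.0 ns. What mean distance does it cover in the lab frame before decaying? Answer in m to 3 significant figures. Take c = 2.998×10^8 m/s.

d ≈ 25.7 m

β = √(1 − 1/γ²) = √(1 − 1/3.44²) = 0.95681
Dilated lifetime: Δt = γτ₀ = 3.44 × 26.0 ns = 89.440 ns
d = vΔt = 0.95681c × 89.440 ns = 2.8685×10^8 m/s × 8.9440×10^-8 s = 25.7 m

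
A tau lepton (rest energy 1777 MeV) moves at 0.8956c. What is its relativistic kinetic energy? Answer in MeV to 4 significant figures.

γ = 1/√(1 − 0.8956²) = 2.24790
K = (γ − 1)m₀c² = (2.24790 − 1) × 1777 MeV = 1.24790 × 1777 MeV = 2218 MeV

K ≈ 2218 MeV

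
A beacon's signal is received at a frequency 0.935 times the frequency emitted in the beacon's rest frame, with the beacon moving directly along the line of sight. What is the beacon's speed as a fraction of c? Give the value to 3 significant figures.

f_obs/f_src = √((1−β)/(1+β)) = 0.935  ⇒  (1−β)/(1+β) = 0.87423
β = |1 − D²|/(1 + D²) = |1 − 0.87423|/(1 + 0.87423) = 0.0671

β ≈ 0.0671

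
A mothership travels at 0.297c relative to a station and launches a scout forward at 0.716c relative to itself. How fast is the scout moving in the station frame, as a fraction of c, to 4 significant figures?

u ≈ 0.8354c

Compose boost 2: (0.716 + 0.297)/(1 + 0.716×0.297) = 1.013/1.21265 = 0.8354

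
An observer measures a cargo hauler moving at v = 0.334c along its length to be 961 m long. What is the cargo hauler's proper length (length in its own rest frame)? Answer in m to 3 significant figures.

L₀ ≈ 1020 m

γ = 1/√(1 − 0.334²) = 1.0609
L₀ = γL = 1.0609 × 961 = 1020 m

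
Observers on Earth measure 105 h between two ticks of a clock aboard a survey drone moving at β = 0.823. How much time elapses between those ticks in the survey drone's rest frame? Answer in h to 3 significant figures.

τ₀ ≈ 59.6 h

γ = 1/√(1 − 0.823²) = 1.7604
Proper time: τ₀ = Δt/γ = 105/1.7604 = 59.6 h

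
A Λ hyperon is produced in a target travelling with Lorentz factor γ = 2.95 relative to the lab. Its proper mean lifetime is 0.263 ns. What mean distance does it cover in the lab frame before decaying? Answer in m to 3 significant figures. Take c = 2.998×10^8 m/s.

β = √(1 − 1/γ²) = √(1 − 1/2.95²) = 0.94079
Dilated lifetime: Δt = γτ₀ = 2.95 × 0.263 ns = 0.77585 ns
d = vΔt = 0.94079c × 0.77585 ns = 2.8205×10^8 m/s × 7.7585×10^-10 s = 0.219 m

d ≈ 0.219 m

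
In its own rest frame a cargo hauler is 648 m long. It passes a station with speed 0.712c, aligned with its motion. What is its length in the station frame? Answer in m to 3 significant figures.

γ = 1/√(1 − 0.712²) = 1.4241
Length contraction: L = L₀/γ = 648/1.4241 = 455 m

L ≈ 455 m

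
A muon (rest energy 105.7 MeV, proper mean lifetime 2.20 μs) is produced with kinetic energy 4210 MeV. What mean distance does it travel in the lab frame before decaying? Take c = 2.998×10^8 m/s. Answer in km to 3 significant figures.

γ = 1 + K/(m₀c²) = 1 + 4210/105.7 = 40.830
β = √(1 − 1/γ²) = 0.99970
Dilated lifetime: γτ₀ = 40.830 × 2.20 μs = 89.825 μs
d = βc·γτ₀ = 0.99970 × (2.998×10^8 m/s) × 8.9825×10^-5 s = 26.9 km

d ≈ 26.9 km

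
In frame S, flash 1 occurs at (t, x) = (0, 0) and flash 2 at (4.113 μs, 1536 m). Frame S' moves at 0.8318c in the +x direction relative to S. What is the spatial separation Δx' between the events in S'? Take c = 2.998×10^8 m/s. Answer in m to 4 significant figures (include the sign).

γ = 1/√(1 − 0.8318²) = 1.80156
Δx' = γ(Δx − vΔt) = 1.80156 × (1536 m − 0.8318×(2.998×10^8 m/s)×4.113×10^-6 s)
= 1.80156 × (510.326 m) = 919.4 m

Δx' ≈ 919.4 m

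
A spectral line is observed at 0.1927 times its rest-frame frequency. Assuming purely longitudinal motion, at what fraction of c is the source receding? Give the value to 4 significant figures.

f_obs/f_src = √((1−β)/(1+β)) = 0.1927  ⇒  (1−β)/(1+β) = 0.0371333
β = |1 − D²|/(1 + D²) = |1 − 0.0371333|/(1 + 0.0371333) = 0.9284

β ≈ 0.9284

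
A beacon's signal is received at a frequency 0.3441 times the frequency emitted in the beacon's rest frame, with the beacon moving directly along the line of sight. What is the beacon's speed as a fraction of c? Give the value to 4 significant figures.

β ≈ 0.7883

f_obs/f_src = √((1−β)/(1+β)) = 0.3441  ⇒  (1−β)/(1+β) = 0.118405
β = |1 − D²|/(1 + D²) = |1 − 0.118405|/(1 + 0.118405) = 0.7883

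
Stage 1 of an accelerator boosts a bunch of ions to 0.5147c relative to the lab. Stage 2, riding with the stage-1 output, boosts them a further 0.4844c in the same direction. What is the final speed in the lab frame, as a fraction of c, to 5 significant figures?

Compose boost 2: (0.4844 + 0.5147)/(1 + 0.4844×0.5147) = 0.99910/1.249321 = 0.79971

u ≈ 0.79971c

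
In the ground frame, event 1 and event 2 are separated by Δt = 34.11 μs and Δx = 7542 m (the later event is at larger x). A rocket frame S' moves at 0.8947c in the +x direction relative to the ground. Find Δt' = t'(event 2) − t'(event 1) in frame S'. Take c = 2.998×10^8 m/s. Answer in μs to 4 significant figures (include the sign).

Δt' ≈ 25.98 μs

γ = 1/√(1 − 0.8947²) = 2.23880
Δt' = γ(Δt − vΔx/c²) = 2.23880 × (34.11 μs − 0.8947×7542 m / (2.998×10^8 m/s))
= 2.23880 × (11.6022 μs) = 25.98 μs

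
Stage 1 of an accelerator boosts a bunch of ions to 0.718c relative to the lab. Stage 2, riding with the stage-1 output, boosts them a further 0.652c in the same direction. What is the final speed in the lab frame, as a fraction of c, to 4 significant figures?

u ≈ 0.9332c

Compose boost 2: (0.652 + 0.718)/(1 + 0.652×0.718) = 1.370/1.46814 = 0.9332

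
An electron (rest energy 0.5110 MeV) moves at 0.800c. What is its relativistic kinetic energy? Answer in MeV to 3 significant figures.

K ≈ 0.341 MeV

γ = 1/√(1 − 0.800²) = 1.6667
K = (γ − 1)m₀c² = (1.6667 − 1) × 0.5110 MeV = 0.66667 × 0.5110 MeV = 0.341 MeV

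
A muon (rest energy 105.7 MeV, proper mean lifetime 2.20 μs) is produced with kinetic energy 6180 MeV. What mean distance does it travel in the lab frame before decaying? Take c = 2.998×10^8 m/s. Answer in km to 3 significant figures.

γ = 1 + K/(m₀c²) = 1 + 6180/105.7 = 59.467
β = √(1 − 1/γ²) = 0.99986
Dilated lifetime: γτ₀ = 59.467 × 2.20 μs = 130.83 μs
d = βc·γτ₀ = 0.99986 × (2.998×10^8 m/s) × 0.00013083 s = 39.2 km

d ≈ 39.2 km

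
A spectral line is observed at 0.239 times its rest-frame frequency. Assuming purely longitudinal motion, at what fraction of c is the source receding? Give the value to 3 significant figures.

f_obs/f_src = √((1−β)/(1+β)) = 0.239  ⇒  (1−β)/(1+β) = 0.057121
β = |1 − D²|/(1 + D²) = |1 − 0.057121|/(1 + 0.057121) = 0.892

β ≈ 0.892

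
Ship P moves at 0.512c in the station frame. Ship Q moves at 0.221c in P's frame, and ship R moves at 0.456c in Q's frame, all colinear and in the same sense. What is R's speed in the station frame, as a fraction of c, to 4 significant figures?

u ≈ 0.8571c

Compose boost 2: (0.221 + 0.512)/(1 + 0.221×0.512) = 0.7330/1.11315 = 0.658490
Compose boost 3: (0.456 + 0.658490)/(1 + 0.456×0.658490) = 1.11449/1.30027 = 0.8571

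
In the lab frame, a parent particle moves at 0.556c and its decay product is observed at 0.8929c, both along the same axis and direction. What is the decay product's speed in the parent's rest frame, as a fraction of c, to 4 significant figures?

Inverse velocity addition: u' = (u − v)/(1 − uv/c²)
= (0.8929 − 0.556)/(1 − 0.8929×0.556) = 0.3369/0.503548 = 0.6691

u' ≈ 0.6691c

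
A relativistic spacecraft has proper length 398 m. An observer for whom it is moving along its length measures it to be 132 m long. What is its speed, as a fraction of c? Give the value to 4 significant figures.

γ = L₀/L = 398/132 = 3.01515
β = √(1 − 1/γ²) = 0.9434

β ≈ 0.9434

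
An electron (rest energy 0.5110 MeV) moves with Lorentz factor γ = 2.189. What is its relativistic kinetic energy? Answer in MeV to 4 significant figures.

K ≈ 0.6076 MeV

γ = 2.189 (given)
K = (γ − 1)m₀c² = (2.189 − 1) × 0.5110 MeV = 1.18900 × 0.5110 MeV = 0.6076 MeV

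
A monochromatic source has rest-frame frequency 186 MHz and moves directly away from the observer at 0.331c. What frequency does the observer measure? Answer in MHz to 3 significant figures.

f_obs ≈ 132 MHz

Relativistic Doppler: f_obs = f_src √((1−β)/(1+β))
= 186 × √(0.66900/1.3310) = 186 × 0.70896 = 132 MHz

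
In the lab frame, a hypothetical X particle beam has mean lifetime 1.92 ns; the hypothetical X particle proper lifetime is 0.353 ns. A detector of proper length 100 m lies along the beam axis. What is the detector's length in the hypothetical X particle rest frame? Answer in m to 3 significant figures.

Time dilation ⇒ γ = Δt/τ₀ = 1.92/0.353 = 5.4391
Length contraction: L = L₀/γ = 100/5.4391 = 18.4 m

L ≈ 18.4 m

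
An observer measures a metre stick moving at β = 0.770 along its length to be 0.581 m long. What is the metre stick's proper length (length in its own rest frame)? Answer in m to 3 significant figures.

γ = 1/√(1 − 0.770²) = 1.5673
L₀ = γL = 1.5673 × 0.581 = 0.911 m

L₀ ≈ 0.911 m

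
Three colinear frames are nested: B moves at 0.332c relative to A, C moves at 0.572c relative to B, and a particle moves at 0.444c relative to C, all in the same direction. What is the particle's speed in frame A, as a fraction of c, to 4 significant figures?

Compose boost 2: (0.572 + 0.332)/(1 + 0.572×0.332) = 0.9040/1.18990 = 0.759725
Compose boost 3: (0.444 + 0.759725)/(1 + 0.444×0.759725) = 1.20373/1.33732 = 0.9001

u ≈ 0.9001c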